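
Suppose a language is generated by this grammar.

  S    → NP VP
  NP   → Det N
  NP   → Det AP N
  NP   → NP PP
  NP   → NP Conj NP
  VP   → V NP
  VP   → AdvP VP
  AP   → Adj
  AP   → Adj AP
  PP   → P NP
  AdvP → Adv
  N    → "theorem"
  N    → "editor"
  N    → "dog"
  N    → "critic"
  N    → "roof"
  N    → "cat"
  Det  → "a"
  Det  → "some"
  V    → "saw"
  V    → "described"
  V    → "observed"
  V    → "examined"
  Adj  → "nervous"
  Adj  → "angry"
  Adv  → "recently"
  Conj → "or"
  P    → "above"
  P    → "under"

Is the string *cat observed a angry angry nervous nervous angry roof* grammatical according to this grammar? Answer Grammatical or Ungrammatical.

Ungrammatical

For S → NP VP, no prefix of the string parses as an NP.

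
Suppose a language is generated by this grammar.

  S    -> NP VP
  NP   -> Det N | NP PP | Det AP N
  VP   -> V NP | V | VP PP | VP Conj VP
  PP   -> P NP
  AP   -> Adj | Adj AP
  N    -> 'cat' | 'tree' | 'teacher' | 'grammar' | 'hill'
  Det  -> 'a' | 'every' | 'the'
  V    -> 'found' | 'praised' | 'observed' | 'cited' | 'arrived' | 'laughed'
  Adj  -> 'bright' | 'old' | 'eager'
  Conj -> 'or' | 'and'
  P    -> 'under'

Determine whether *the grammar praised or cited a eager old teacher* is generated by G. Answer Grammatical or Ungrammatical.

Grammatical

[S [NP [Det the] [N grammar]] [VP [VP [V praised]] [Conj or] [VP [V cited] [NP [Det a] [AP [Adj eager] [AP [Adj old]]] [N teacher]]]]]
Each bracket corresponds to one application of a listed rule, so the string is derivable from S.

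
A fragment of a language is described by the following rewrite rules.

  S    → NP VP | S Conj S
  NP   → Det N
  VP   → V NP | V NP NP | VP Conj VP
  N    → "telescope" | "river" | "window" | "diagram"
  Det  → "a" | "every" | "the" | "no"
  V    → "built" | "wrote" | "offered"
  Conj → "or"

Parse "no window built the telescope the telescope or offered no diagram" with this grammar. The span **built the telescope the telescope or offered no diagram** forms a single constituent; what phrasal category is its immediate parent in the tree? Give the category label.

S

[S [NP [Det no] [N window]] [VP [VP [V built] [NP [Det the] [N telescope]] [NP [Det the] [N telescope]]] [Conj or] [VP [V offered] [NP [Det no] [N diagram]]]]]
The span 'built the telescope the telescope or offered no diagram' is the VP node built by VP → VP Conj VP.
Its mother is the S built by S → NP VP.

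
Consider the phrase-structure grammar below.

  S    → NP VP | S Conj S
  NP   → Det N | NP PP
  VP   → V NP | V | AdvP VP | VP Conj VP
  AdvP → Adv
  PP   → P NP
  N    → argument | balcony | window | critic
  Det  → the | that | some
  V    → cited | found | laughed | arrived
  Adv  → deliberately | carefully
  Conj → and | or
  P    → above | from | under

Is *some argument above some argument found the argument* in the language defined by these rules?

[S [NP [NP [Det some] [N argument]] [PP [P above] [NP [Det some] [N argument]]]] [VP [V found] [NP [Det the] [N argument]]]]
Each bracket corresponds to one application of a listed rule, so the string is derivable from S.

Grammatical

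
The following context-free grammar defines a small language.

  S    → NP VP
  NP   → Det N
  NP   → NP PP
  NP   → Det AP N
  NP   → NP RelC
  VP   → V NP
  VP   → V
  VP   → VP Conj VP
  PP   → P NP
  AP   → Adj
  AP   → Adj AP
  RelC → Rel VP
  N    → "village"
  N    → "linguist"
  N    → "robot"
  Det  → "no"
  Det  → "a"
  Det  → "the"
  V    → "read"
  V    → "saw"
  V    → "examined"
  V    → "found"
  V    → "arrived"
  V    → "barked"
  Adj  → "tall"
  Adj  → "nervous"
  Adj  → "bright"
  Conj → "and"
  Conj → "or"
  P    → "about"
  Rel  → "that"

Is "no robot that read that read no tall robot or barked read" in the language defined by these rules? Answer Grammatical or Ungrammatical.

Grammatical

[S [NP [NP [NP [Det no] [N robot]] [RelC [Rel that] [VP [V read]]]] [RelC [Rel that] [VP [VP [V read] [NP [Det no] [AP [Adj tall]] [N robot]]] [Conj or] [VP [V barked]]]]] [VP [V read]]]
Every word is introduced by a lexical rule and the phrasal rules combine the resulting categories into a single S.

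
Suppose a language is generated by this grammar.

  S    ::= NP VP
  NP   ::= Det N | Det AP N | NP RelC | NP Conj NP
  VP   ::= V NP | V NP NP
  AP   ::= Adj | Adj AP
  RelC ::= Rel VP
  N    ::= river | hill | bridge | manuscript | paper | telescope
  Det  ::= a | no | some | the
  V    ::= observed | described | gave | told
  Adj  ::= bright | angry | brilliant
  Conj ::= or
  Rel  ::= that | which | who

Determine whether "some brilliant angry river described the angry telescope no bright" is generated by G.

For S → NP VP, the only prefix that parses as NP is 'some brilliant angry river', but the remainder 'described the angry telescope no bright' is not a VP under these rules.

Ungrammatical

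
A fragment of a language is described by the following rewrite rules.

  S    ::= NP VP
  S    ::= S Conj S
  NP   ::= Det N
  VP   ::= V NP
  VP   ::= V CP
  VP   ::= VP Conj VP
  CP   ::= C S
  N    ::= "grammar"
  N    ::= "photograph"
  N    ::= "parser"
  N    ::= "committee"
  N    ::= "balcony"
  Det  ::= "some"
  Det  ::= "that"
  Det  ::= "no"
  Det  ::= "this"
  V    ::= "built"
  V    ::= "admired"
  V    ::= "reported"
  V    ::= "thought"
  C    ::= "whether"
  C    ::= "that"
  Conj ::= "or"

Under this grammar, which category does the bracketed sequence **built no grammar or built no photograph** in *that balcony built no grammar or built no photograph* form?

VP

S
  NP
    Det: that
    N: balcony
  VP
    VP
      V: built
      NP
        Det: no
        N: grammar
    Conj: or
    VP
      V: built
      NP
        Det: no
        N: photograph
The span 'built no grammar or built no photograph' is the VP node built by VP → VP Conj VP.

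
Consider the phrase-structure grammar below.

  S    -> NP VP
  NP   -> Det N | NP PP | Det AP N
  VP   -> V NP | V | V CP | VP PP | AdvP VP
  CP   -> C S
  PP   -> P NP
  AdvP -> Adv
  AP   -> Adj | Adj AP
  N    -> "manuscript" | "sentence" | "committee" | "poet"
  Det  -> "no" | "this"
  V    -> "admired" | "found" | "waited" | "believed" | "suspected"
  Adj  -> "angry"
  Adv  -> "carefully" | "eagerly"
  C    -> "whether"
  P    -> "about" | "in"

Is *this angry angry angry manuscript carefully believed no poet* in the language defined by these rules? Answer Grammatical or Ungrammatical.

Grammatical

S
  NP
    Det: this
    AP
      Adj: angry
      AP
        Adj: angry
        AP
          Adj: angry
    N: manuscript
  VP
    AdvP
      Adv: carefully
    VP
      V: believed
      NP
        Det: no
        N: poet
The bracketing above is licensed at every node by one of the given productions, with S at the root.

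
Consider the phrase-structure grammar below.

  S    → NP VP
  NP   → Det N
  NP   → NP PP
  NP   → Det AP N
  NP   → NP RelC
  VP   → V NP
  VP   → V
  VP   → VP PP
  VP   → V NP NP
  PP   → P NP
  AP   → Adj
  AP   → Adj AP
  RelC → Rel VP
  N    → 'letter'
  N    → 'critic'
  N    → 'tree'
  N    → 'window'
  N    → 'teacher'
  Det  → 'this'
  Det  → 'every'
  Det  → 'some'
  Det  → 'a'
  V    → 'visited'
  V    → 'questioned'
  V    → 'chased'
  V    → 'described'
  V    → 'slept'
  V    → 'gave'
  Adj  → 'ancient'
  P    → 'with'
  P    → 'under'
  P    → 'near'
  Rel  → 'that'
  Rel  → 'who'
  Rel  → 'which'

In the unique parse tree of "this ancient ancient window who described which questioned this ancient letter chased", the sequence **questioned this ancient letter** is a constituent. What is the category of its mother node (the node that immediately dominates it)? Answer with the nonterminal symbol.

[S [NP [NP [NP [Det this] [AP [Adj ancient] [AP [Adj ancient]]] [N window]] [RelC [Rel who] [VP [V described]]]] [RelC [Rel which] [VP [V questioned] [NP [Det this] [AP [Adj ancient]] [N letter]]]]] [VP [V chased]]]
The span 'questioned this ancient letter' is the VP node built by VP → V NP.
Its mother is the RelC built by RelC → Rel VP.

RelC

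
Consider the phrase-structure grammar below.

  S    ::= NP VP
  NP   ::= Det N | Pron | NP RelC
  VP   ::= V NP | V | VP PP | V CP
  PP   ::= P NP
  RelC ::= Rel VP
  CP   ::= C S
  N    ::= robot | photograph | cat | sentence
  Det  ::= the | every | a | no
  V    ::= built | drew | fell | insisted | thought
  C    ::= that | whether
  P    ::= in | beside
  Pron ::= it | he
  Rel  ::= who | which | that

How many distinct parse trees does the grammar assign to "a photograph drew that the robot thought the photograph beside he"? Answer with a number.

The two bracketings:
[S [NP [Det a] [N photograph]] [VP [VP [V drew] [CP [C that] [S [NP [Det the] [N robot]] [VP [V thought] [NP [Det the] [N photograph]]]]]] [PP [P beside] [NP [Pron he]]]]]
[S [NP [Det a] [N photograph]] [VP [V drew] [CP [C that] [S [NP [Det the] [N robot]] [VP [VP [V thought] [NP [Det the] [N photograph]]] [PP [P beside] [NP [Pron he]]]]]]]]
The trees differ in how a recursive rule is bracketed over the same span.

2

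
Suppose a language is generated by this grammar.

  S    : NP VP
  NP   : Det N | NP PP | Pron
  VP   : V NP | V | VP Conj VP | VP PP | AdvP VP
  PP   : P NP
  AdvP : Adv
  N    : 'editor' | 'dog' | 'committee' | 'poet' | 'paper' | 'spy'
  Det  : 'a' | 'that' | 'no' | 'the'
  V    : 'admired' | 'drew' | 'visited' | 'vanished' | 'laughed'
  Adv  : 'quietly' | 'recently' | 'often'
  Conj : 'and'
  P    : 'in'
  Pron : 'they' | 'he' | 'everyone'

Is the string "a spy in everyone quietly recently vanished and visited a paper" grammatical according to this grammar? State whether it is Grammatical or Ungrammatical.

Grammatical

[S [NP [NP [Det a] [N spy]] [PP [P in] [NP [Pron everyone]]]] [VP [VP [AdvP [Adv quietly]] [VP [AdvP [Adv recently]] [VP [V vanished]]]] [Conj and] [VP [V visited] [NP [Det a] [N paper]]]]]
The bracketing above is licensed at every node by one of the given productions, with S at the root.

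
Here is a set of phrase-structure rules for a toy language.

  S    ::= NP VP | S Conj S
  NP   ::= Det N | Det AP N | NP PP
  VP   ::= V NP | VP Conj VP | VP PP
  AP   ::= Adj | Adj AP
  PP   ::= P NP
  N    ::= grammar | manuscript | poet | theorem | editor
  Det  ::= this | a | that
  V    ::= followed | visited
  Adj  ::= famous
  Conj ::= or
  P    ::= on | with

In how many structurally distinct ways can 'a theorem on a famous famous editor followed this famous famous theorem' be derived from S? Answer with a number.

[S [NP [NP [Det a] [N theorem]] [PP [P on] [NP [Det a] [AP [Adj famous] [AP [Adj famous]]] [N editor]]]] [VP [V followed] [NP [Det this] [AP [Adj famous] [AP [Adj famous]]] [N theorem]]]]
No rule offers an alternative attachment or grouping for any span, so this is the only derivation.

1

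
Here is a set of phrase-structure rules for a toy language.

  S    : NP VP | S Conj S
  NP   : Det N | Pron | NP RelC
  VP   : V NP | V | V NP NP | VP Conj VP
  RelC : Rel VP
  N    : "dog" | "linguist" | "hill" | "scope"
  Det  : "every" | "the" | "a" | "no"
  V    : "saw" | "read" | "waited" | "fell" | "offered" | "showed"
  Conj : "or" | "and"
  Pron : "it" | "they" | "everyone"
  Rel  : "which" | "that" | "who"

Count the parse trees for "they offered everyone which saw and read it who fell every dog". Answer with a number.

8

Two of the 8 distinct bracketings:
[S [NP [Pron they]] [VP [V offered] [NP [NP [Pron everyone]] [RelC [Rel which] [VP [VP [V saw]] [Conj and] [VP [V read] [NP [NP [Pron it]] [RelC [Rel who] [VP [V fell] [NP [Det every] [N dog]]]]]]]]]]]
[S [NP [Pron they]] [VP [V offered] [NP [NP [Pron everyone]] [RelC [Rel which] [VP [VP [V saw]] [Conj and] [VP [V read] [NP [NP [Pron it]] [RelC [Rel who] [VP [V fell]]]] [NP [Det every] [N dog]]]]]]]]
The difference turns on whether VP → V NP NP is used at the relevant span, versus an alternative expansion of VP.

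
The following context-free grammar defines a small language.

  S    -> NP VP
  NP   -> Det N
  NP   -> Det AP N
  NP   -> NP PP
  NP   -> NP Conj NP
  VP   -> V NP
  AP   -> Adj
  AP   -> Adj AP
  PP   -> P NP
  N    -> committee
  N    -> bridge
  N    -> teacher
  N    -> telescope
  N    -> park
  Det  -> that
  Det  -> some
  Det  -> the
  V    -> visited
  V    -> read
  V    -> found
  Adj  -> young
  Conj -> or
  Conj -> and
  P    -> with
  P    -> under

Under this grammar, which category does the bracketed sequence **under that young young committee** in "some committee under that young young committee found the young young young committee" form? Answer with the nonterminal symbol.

S
  NP
    NP
      Det: some
      N: committee
    PP
      P: under
      NP
        Det: that
        AP
          Adj: young
          AP
            Adj: young
        N: committee
  VP
    V: found
    NP
      Det: the
      AP
        Adj: young
        AP
          Adj: young
          AP
            Adj: young
      N: committee
The span 'under that young young committee' is the PP node built by PP → P NP.

PP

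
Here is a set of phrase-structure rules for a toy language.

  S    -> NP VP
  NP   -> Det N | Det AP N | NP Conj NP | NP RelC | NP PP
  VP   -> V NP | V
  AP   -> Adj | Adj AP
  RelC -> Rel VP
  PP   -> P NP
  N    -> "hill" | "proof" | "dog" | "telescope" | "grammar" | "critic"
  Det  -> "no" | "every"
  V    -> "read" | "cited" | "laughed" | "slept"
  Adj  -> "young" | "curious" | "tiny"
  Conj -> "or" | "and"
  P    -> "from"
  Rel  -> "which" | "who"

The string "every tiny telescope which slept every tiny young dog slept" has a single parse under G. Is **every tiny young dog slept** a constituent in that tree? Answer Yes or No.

No

[S [NP [NP [Det every] [AP [Adj tiny]] [N telescope]] [RelC [Rel which] [VP [V slept] [NP [Det every] [AP [Adj tiny] [AP [Adj young]]] [N dog]]]]] [VP [V slept]]]
The smallest constituent containing 'every tiny young dog slept' is the S spanning 'every tiny telescope which slept every tiny young dog slept'; no single node in the tree dominates exactly the given words.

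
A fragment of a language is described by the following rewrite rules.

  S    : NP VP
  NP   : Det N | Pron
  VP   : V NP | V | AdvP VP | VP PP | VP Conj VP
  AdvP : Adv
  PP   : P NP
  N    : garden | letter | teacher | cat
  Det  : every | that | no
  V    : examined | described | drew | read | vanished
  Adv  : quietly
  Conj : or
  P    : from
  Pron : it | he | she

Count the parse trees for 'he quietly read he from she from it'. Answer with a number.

Two of the 3 distinct bracketings:
[S [NP [Pron he]] [VP [AdvP [Adv quietly]] [VP [VP [VP [V read] [NP [Pron he]]] [PP [P from] [NP [Pron she]]]] [PP [P from] [NP [Pron it]]]]]]
[S [NP [Pron he]] [VP [VP [AdvP [Adv quietly]] [VP [VP [V read] [NP [Pron he]]] [PP [P from] [NP [Pron she]]]]] [PP [P from] [NP [Pron it]]]]]
The trees differ in how a recursive rule is bracketed over the same span.

3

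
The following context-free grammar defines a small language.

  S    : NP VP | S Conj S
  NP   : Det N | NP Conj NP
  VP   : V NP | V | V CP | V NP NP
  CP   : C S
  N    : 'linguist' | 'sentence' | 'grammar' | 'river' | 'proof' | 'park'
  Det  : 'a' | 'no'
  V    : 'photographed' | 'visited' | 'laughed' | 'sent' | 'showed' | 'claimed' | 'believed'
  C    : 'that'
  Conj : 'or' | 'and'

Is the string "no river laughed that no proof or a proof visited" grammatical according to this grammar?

Grammatical

S
  NP
    Det: no
    N: river
  VP
    V: laughed
    CP
      C: that
      S
        NP
          NP
            Det: no
            N: proof
          Conj: or
          NP
            Det: a
            N: proof
        VP
          V: visited
Every word is introduced by a lexical rule and the phrasal rules combine the resulting categories into a single S.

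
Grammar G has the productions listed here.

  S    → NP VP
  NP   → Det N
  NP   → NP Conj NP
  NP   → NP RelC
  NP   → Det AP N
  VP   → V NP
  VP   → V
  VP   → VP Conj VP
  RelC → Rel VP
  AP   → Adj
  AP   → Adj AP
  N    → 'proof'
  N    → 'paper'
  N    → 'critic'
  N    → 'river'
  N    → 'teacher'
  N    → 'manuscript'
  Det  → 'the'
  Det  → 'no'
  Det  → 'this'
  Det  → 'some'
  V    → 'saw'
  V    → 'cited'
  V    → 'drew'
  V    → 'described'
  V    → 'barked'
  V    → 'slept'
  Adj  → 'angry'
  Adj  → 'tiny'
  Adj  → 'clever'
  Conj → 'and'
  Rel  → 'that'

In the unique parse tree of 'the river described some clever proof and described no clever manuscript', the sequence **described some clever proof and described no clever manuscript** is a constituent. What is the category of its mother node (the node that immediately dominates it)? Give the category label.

S

S
  NP
    Det: the
    N: river
  VP
    VP
      V: described
      NP
        Det: some
        AP
          Adj: clever
        N: proof
    Conj: and
    VP
      V: described
      NP
        Det: no
        AP
          Adj: clever
        N: manuscript
The span 'described some clever proof and described no clever manuscript' is the VP node built by VP → VP Conj VP.
Its mother is the S built by S → NP VP.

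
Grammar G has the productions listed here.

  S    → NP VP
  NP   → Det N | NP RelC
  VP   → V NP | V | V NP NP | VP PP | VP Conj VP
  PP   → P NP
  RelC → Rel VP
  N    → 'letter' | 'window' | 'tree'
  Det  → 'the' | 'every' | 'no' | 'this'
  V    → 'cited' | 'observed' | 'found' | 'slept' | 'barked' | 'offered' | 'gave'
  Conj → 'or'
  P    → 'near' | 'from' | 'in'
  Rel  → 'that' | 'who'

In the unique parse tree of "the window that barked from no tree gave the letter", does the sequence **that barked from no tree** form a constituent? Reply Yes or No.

[S [NP [NP [Det the] [N window]] [RelC [Rel that] [VP [VP [V barked]] [PP [P from] [NP [Det no] [N tree]]]]]] [VP [V gave] [NP [Det the] [N letter]]]]
The words 'that barked from no tree' are exhaustively dominated by a single RelC node (built by RelC → Rel VP), so they form a constituent.

Yes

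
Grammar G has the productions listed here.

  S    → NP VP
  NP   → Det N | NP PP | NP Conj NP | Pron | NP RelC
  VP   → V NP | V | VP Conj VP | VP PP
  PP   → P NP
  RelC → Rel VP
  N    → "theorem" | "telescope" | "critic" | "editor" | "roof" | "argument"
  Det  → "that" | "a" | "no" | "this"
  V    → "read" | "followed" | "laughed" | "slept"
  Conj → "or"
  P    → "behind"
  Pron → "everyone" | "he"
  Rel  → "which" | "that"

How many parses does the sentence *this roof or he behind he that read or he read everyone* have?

9

Two of the 9 distinct bracketings:
[S [NP [NP [NP [Det this] [N roof]] [Conj or] [NP [Pron he]]] [PP [P behind] [NP [NP [NP [Pron he]] [RelC [Rel that] [VP [V read]]]] [Conj or] [NP [Pron he]]]]] [VP [V read] [NP [Pron everyone]]]]
[S [NP [NP [Det this] [N roof]] [Conj or] [NP [NP [Pron he]] [PP [P behind] [NP [NP [NP [Pron he]] [RelC [Rel that] [VP [V read]]]] [Conj or] [NP [Pron he]]]]]] [VP [V read] [NP [Pron everyone]]]]
The trees differ in how a recursive rule is bracketed over the same span.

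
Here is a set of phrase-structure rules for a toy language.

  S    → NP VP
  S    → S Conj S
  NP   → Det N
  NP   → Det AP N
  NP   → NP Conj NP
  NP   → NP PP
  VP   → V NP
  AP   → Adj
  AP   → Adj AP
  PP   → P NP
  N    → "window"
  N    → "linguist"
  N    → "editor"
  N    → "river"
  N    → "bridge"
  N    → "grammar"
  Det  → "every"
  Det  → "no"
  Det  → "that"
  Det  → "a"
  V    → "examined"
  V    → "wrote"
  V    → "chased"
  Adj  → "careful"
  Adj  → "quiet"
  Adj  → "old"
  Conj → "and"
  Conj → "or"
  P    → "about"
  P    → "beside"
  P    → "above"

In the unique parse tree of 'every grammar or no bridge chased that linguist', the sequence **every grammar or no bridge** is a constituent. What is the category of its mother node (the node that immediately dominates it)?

S

S
  NP
    NP
      Det: every
      N: grammar
    Conj: or
    NP
      Det: no
      N: bridge
  VP
    V: chased
    NP
      Det: that
      N: linguist
The span 'every grammar or no bridge' is the NP node built by NP → NP Conj NP.
Its mother is the S built by S → NP VP.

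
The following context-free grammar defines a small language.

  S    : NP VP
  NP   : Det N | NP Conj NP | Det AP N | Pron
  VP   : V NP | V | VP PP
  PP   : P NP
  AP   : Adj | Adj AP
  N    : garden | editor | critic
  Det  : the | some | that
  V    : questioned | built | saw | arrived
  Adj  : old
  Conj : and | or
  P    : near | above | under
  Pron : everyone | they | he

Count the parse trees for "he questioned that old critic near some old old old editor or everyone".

[S [NP [Pron he]] [VP [VP [V questioned] [NP [Det that] [AP [Adj old]] [N critic]]] [PP [P near] [NP [NP [Det some] [AP [Adj old] [AP [Adj old] [AP [Adj old]]]] [N editor]] [Conj or] [NP [Pron everyone]]]]]]
No rule offers an alternative attachment or grouping for any span, so this is the only derivation.

1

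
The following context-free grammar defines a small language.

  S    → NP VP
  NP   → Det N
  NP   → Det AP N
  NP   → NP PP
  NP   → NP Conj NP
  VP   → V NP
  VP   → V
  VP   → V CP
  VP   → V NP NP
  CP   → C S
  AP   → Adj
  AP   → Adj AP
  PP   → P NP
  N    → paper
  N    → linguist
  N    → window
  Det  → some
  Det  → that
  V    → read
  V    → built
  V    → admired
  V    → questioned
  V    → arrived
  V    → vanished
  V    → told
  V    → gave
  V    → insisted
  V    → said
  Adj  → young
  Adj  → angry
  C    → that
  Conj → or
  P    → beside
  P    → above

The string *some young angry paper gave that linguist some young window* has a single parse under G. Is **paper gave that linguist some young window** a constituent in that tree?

[S [NP [Det some] [AP [Adj young] [AP [Adj angry]]] [N paper]] [VP [V gave] [NP [Det that] [N linguist]] [NP [Det some] [AP [Adj young]] [N window]]]]
The smallest constituent containing 'paper gave that linguist some young window' is the S spanning 'some young angry paper gave that linguist some young window'; no single node in the tree dominates exactly the given words.

No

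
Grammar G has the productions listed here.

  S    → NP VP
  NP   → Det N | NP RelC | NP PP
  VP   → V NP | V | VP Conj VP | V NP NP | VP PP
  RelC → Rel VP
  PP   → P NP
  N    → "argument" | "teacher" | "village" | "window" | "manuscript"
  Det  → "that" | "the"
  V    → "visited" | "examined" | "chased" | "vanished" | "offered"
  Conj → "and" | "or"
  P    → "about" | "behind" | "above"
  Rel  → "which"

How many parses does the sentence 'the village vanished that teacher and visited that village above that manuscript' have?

3

Two of the 3 distinct bracketings:
[S [NP [Det the] [N village]] [VP [VP [V vanished] [NP [Det that] [N teacher]]] [Conj and] [VP [V visited] [NP [NP [Det that] [N village]] [PP [P above] [NP [Det that] [N manuscript]]]]]]]
[S [NP [Det the] [N village]] [VP [VP [V vanished] [NP [Det that] [N teacher]]] [Conj and] [VP [VP [V visited] [NP [Det that] [N village]]] [PP [P above] [NP [Det that] [N manuscript]]]]]]
The difference turns on whether NP → NP PP is used at the relevant span, versus an alternative expansion of NP.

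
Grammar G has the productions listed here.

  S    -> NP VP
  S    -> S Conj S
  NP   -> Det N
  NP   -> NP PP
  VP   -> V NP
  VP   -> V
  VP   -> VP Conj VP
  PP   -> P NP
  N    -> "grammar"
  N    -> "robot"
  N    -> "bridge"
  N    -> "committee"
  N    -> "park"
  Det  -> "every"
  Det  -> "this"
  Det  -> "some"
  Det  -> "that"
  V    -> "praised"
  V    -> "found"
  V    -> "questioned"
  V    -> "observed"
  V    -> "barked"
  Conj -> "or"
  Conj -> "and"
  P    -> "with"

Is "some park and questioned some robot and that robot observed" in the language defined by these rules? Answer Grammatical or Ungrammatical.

Ungrammatical

For S → NP VP, the only prefix that parses as NP is 'some park', but the remainder 'and questioned some robot and that robot observed' is not a VP under these rules. The alternative S rule S → S Conj S likewise has no satisfying split.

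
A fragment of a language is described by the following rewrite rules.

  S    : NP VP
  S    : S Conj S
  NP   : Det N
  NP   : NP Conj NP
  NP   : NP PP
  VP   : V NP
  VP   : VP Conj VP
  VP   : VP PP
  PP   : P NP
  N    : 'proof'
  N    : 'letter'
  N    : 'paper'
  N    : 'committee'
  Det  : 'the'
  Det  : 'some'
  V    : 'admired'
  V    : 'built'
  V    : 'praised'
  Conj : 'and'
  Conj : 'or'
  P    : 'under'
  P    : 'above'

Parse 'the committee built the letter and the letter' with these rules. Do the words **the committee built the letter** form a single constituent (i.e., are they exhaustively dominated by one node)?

No

[S [NP [Det the] [N committee]] [VP [V built] [NP [NP [Det the] [N letter]] [Conj and] [NP [Det the] [N letter]]]]]
The smallest constituent containing 'the committee built the letter' is the S spanning 'the committee built the letter and the letter'; no single node in the tree dominates exactly the given words.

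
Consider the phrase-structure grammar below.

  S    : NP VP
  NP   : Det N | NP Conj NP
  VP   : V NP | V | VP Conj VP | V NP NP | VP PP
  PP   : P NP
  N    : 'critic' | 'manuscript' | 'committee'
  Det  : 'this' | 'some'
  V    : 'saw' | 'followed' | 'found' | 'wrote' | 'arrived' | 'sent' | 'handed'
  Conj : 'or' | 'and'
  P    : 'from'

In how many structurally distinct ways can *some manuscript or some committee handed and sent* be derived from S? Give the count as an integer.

[S [NP [NP [Det some] [N manuscript]] [Conj or] [NP [Det some] [N committee]]] [VP [VP [V handed]] [Conj and] [VP [V sent]]]]
No rule offers an alternative attachment or grouping for any span, so this is the only derivation.

1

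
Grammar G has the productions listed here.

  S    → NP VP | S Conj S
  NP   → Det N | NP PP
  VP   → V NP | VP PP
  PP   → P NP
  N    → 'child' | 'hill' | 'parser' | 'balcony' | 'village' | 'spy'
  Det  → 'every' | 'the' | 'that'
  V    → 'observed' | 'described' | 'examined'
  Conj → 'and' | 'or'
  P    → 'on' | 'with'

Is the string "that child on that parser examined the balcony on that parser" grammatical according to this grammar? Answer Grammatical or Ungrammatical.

Grammatical

S
  NP
    NP
      Det: that
      N: child
    PP
      P: on
      NP
        Det: that
        N: parser
  VP
    V: examined
    NP
      NP
        Det: the
        N: balcony
      PP
        P: on
        NP
          Det: that
          N: parser
Each bracket corresponds to one application of a listed rule, so the string is derivable from S.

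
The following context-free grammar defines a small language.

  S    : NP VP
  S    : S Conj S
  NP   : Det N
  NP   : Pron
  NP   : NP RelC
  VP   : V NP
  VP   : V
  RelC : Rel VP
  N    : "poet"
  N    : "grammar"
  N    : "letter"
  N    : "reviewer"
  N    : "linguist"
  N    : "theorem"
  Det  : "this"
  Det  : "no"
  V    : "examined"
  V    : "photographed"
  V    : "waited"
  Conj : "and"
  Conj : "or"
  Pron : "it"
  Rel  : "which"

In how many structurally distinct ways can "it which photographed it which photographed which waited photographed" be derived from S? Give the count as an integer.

3

Two of the 3 distinct bracketings:
[S [NP [NP [Pron it]] [RelC [Rel which] [VP [V photographed] [NP [NP [NP [Pron it]] [RelC [Rel which] [VP [V photographed]]]] [RelC [Rel which] [VP [V waited]]]]]]] [VP [V photographed]]]
[S [NP [NP [NP [Pron it]] [RelC [Rel which] [VP [V photographed] [NP [NP [Pron it]] [RelC [Rel which] [VP [V photographed]]]]]]] [RelC [Rel which] [VP [V waited]]]] [VP [V photographed]]]
The trees differ in how a recursive rule is bracketed over the same span.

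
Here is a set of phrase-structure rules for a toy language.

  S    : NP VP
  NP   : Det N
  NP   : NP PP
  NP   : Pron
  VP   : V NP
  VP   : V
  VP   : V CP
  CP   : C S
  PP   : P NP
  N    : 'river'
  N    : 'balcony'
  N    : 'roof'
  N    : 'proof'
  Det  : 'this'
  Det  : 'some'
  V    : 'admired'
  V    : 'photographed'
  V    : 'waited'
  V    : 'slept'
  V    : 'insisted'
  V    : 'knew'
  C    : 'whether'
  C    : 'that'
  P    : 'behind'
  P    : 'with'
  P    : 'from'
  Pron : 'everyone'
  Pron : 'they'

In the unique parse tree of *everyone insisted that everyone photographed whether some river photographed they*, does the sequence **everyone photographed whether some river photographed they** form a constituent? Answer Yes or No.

[S [NP [Pron everyone]] [VP [V insisted] [CP [C that] [S [NP [Pron everyone]] [VP [V photographed] [CP [C whether] [S [NP [Det some] [N river]] [VP [V photographed] [NP [Pron they]]]]]]]]]]
The words 'everyone photographed whether some river photographed they' are exhaustively dominated by a single S node (built by S → NP VP), so they form a constituent.

Yes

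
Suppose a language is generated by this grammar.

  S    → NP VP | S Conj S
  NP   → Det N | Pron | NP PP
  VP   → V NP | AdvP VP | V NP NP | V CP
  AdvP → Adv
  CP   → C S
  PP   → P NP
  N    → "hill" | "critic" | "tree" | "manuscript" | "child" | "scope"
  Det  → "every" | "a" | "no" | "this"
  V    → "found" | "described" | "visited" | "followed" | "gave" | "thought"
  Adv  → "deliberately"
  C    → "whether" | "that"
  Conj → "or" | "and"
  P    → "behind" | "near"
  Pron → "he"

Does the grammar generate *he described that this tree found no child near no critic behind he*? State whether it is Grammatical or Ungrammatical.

S
  NP
    Pron: he
  VP
    V: described
    CP
      C: that
      S
        NP
          Det: this
          N: tree
        VP
          V: found
          NP
            NP
              Det: no
              N: child
            PP
              P: near
              NP
                NP
                  Det: no
                  N: critic
                PP
                  P: behind
                  NP
                    Pron: he
Every word is introduced by a lexical rule and the phrasal rules combine the resulting categories into a single S.

Grammatical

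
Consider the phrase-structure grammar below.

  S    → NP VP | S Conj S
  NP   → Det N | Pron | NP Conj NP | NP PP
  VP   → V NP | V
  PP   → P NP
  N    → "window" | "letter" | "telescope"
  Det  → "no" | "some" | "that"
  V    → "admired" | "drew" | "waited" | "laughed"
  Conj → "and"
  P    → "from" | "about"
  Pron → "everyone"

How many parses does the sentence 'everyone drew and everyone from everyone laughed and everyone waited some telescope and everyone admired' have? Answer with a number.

5

Two of the 5 distinct bracketings:
[S [S [NP [Pron everyone]] [VP [V drew]]] [Conj and] [S [S [NP [NP [Pron everyone]] [PP [P from] [NP [Pron everyone]]]] [VP [V laughed]]] [Conj and] [S [S [NP [Pron everyone]] [VP [V waited] [NP [Det some] [N telescope]]]] [Conj and] [S [NP [Pron everyone]] [VP [V admired]]]]]]
[S [S [NP [Pron everyone]] [VP [V drew]]] [Conj and] [S [S [S [NP [NP [Pron everyone]] [PP [P from] [NP [Pron everyone]]]] [VP [V laughed]]] [Conj and] [S [NP [Pron everyone]] [VP [V waited] [NP [Det some] [N telescope]]]]] [Conj and] [S [NP [Pron everyone]] [VP [V admired]]]]]
The trees differ in how a recursive rule is bracketed over the same span.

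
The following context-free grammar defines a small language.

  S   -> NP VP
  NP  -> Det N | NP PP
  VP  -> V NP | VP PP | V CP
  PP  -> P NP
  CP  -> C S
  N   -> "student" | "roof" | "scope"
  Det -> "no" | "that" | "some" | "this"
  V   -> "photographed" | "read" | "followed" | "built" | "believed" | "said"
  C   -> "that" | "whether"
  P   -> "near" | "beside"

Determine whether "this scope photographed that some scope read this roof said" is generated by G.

Ungrammatical

For S → NP VP, the only prefix that parses as NP is 'this scope', but the remainder 'photographed that some scope read this roof said' is not a VP under these rules.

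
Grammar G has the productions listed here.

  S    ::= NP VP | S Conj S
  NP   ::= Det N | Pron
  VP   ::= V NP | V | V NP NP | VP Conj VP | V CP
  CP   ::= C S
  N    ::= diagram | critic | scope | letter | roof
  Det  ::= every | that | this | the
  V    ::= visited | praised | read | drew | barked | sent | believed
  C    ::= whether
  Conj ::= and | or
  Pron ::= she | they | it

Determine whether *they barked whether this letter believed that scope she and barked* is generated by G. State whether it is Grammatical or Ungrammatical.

Grammatical

[S [NP [Pron they]] [VP [VP [V barked] [CP [C whether] [S [NP [Det this] [N letter]] [VP [V believed] [NP [Det that] [N scope]] [NP [Pron she]]]]]] [Conj and] [VP [V barked]]]]
Every word is introduced by a lexical rule and the phrasal rules combine the resulting categories into a single S.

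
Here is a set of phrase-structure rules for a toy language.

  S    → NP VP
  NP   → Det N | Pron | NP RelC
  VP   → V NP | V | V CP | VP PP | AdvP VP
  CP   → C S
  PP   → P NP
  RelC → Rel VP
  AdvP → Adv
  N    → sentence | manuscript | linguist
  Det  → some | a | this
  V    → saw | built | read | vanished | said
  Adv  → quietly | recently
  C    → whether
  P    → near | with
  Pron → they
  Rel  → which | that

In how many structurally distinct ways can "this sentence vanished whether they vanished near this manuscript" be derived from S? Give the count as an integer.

2

The two bracketings:
[S [NP [Det this] [N sentence]] [VP [V vanished] [CP [C whether] [S [NP [Pron they]] [VP [VP [V vanished]] [PP [P near] [NP [Det this] [N manuscript]]]]]]]]
[S [NP [Det this] [N sentence]] [VP [VP [V vanished] [CP [C whether] [S [NP [Pron they]] [VP [V vanished]]]]] [PP [P near] [NP [Det this] [N manuscript]]]]]
The trees differ in how a recursive rule is bracketed over the same span.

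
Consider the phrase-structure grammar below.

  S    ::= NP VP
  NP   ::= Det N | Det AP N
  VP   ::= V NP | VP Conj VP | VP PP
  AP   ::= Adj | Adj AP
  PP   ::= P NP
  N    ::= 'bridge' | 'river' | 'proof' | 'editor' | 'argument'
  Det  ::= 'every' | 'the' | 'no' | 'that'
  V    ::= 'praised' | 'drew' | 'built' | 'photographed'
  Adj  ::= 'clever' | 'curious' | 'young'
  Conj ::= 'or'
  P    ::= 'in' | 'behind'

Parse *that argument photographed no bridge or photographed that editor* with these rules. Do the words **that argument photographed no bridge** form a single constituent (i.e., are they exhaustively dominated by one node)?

No

[S [NP [Det that] [N argument]] [VP [VP [V photographed] [NP [Det no] [N bridge]]] [Conj or] [VP [V photographed] [NP [Det that] [N editor]]]]]
The smallest constituent containing 'that argument photographed no bridge' is the S spanning 'that argument photographed no bridge or photographed that editor'; no single node in the tree dominates exactly the given words.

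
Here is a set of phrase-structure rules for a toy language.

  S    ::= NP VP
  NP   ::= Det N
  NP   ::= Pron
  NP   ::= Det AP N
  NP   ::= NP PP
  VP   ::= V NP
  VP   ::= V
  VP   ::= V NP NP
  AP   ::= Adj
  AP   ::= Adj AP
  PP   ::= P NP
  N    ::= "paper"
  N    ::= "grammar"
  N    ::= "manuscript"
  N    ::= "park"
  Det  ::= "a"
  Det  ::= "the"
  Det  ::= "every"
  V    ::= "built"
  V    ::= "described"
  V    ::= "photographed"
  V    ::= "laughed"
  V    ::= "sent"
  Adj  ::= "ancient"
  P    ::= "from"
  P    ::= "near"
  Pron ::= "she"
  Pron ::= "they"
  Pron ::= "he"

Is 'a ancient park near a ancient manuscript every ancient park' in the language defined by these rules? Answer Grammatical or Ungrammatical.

For S → NP VP, every NP-prefix leaves a non-VP remainder: after 'a ancient park' the remainder is not a VP; after 'a ancient park near a ancient manuscript' the remainder is not a VP.

Ungrammatical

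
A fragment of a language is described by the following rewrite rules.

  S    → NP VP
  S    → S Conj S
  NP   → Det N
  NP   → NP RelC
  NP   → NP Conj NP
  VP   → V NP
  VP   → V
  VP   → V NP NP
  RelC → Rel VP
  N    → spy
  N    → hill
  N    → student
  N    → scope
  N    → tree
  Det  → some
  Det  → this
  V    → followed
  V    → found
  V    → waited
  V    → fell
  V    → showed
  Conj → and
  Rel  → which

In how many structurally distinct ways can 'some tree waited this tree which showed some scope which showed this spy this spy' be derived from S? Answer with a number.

7

Two of the 7 distinct bracketings:
[S [NP [Det some] [N tree]] [VP [V waited] [NP [NP [Det this] [N tree]] [RelC [Rel which] [VP [V showed] [NP [NP [Det some] [N scope]] [RelC [Rel which] [VP [V showed] [NP [Det this] [N spy]] [NP [Det this] [N spy]]]]]]]]]]
[S [NP [Det some] [N tree]] [VP [V waited] [NP [NP [Det this] [N tree]] [RelC [Rel which] [VP [V showed] [NP [NP [Det some] [N scope]] [RelC [Rel which] [VP [V showed] [NP [Det this] [N spy]]]]] [NP [Det this] [N spy]]]]]]]
The trees differ in how a recursive rule is bracketed over the same span.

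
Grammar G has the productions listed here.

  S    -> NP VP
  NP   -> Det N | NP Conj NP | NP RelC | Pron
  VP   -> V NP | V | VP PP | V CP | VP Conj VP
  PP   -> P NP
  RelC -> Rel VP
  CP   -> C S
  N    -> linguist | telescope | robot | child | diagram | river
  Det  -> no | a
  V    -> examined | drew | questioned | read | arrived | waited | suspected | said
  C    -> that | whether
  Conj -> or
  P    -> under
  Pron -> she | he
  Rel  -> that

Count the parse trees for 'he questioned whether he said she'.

1

[S [NP [Pron he]] [VP [V questioned] [CP [C whether] [S [NP [Pron he]] [VP [V said] [NP [Pron she]]]]]]]
No rule offers an alternative attachment or grouping for any span, so this is the only derivation.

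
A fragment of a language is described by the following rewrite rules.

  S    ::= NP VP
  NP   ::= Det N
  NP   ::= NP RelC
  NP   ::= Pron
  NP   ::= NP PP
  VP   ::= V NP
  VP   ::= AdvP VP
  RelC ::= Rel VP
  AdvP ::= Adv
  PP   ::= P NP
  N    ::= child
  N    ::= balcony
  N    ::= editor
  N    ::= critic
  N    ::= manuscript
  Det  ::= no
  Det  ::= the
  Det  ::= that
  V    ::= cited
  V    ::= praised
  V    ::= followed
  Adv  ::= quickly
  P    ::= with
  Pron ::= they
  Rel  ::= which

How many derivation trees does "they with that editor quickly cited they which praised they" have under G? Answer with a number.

[S [NP [NP [Pron they]] [PP [P with] [NP [Det that] [N editor]]]] [VP [AdvP [Adv quickly]] [VP [V cited] [NP [NP [Pron they]] [RelC [Rel which] [VP [V praised] [NP [Pron they]]]]]]]]
No rule offers an alternative attachment or grouping for any span, so this is the only derivation.

1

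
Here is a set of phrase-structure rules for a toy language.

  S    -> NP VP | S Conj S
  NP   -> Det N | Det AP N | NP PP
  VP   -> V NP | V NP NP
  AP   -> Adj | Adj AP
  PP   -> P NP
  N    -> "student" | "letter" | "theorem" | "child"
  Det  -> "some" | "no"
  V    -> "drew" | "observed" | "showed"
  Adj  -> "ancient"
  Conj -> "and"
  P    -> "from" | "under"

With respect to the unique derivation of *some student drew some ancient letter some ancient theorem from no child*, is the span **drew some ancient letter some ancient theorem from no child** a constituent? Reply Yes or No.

[S [NP [Det some] [N student]] [VP [V drew] [NP [Det some] [AP [Adj ancient]] [N letter]] [NP [NP [Det some] [AP [Adj ancient]] [N theorem]] [PP [P from] [NP [Det no] [N child]]]]]]
The words 'drew some ancient letter some ancient theorem from no child' are exhaustively dominated by a single VP node (built by VP → V NP NP), so they form a constituent.

Yes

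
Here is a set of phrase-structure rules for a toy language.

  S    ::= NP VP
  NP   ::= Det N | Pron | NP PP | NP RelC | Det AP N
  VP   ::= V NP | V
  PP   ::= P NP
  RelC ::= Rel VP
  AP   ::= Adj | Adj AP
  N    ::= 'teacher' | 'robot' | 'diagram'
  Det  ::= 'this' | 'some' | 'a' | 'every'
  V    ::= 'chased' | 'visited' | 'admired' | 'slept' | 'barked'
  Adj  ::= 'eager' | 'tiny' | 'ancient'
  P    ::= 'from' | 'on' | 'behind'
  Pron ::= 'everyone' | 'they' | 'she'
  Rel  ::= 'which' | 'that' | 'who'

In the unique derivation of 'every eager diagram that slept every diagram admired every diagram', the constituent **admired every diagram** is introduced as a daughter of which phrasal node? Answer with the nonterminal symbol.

S

[S [NP [NP [Det every] [AP [Adj eager]] [N diagram]] [RelC [Rel that] [VP [V slept] [NP [Det every] [N diagram]]]]] [VP [V admired] [NP [Det every] [N diagram]]]]
The span 'admired every diagram' is the VP node built by VP → V NP.
Its mother is the S built by S → NP VP.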